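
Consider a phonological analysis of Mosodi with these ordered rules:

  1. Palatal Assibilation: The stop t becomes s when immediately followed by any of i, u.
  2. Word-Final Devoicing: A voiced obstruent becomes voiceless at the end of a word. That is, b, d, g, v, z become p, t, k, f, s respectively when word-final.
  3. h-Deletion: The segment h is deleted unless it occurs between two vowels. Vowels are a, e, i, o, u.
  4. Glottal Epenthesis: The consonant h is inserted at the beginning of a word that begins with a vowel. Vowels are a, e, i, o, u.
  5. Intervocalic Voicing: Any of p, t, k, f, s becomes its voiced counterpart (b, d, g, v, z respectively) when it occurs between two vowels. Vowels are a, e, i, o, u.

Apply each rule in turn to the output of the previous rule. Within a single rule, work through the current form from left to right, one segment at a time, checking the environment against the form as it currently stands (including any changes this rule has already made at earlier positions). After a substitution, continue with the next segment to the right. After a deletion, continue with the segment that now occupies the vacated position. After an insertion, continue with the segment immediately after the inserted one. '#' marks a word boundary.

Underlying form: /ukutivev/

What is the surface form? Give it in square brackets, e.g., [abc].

1 Palatal Assibilation: [ukutivev] → [ukusivev]
2 Word-Final Devoicing: [ukusivev] → [ukusivef]
3 h-Deletion: no change — [ukusivef]
4 Glottal Epenthesis: [ukusivef] → [hukusivef]
5 Intervocalic Voicing: [hukusivef] → [huguzivef]

[huguzivef]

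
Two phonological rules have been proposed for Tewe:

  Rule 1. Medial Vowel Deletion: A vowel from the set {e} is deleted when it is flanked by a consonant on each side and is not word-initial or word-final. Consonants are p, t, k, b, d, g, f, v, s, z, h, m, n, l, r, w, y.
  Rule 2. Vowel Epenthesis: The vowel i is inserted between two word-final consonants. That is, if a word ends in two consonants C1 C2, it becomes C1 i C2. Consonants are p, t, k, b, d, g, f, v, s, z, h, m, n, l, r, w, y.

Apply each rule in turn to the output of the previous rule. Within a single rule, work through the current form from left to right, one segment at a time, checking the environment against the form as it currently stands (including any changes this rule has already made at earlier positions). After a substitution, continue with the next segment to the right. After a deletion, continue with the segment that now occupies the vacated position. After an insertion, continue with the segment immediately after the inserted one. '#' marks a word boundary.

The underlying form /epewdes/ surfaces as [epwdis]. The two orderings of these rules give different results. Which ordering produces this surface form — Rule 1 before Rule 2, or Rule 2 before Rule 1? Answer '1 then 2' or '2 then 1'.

1 then 2

Order 1 then 2:
  1 Medial Vowel Deletion: [epewdes] → [epwds]
  2 Vowel Epenthesis: [epwds] → [epwdis]
  result: [epwdis]
Order 2 then 1:
  2 Vowel Epenthesis: no change — [epewdes]
  1 Medial Vowel Deletion: [epewdes] → [epwds]
  result: [epwds]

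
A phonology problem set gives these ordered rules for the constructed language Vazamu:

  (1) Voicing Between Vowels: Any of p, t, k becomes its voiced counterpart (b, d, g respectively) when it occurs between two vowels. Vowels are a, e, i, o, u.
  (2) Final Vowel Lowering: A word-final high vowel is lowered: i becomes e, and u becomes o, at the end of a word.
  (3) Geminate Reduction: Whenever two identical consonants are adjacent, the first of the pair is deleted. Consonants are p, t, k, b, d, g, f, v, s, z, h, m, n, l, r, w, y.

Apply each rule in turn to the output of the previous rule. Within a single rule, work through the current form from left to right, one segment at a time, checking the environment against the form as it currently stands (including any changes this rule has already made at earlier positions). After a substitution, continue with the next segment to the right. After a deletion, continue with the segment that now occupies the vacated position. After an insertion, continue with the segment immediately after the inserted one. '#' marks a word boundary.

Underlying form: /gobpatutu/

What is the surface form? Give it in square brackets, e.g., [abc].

(1) Voicing Between Vowels: [gobpatutu] → [gobpadudu]
(2) Final Vowel Lowering: [gobpadudu] → [gobpadudo]
(3) Geminate Reduction: no change — [gobpadudo]

[gobpadudo]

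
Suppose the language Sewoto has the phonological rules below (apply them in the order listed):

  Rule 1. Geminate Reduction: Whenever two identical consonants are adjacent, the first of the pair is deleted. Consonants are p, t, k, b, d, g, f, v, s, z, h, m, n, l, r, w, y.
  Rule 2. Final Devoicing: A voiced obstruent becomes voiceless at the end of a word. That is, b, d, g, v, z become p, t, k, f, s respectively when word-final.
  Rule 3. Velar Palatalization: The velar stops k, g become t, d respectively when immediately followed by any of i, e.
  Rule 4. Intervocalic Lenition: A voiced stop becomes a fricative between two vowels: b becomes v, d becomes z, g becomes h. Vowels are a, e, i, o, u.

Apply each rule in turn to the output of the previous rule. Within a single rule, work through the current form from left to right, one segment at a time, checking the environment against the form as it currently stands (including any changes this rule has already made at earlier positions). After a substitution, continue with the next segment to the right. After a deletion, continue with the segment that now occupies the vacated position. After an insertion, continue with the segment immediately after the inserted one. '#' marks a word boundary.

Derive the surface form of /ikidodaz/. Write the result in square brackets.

Rule 1 Geminate Reduction: no change — [ikidodaz]
Rule 2 Final Devoicing: [ikidodaz] → [ikidodas]
Rule 3 Velar Palatalization: [ikidodas] → [itidodas]
Rule 4 Intervocalic Lenition: [itidodas] → [itizozas]

[itizozas]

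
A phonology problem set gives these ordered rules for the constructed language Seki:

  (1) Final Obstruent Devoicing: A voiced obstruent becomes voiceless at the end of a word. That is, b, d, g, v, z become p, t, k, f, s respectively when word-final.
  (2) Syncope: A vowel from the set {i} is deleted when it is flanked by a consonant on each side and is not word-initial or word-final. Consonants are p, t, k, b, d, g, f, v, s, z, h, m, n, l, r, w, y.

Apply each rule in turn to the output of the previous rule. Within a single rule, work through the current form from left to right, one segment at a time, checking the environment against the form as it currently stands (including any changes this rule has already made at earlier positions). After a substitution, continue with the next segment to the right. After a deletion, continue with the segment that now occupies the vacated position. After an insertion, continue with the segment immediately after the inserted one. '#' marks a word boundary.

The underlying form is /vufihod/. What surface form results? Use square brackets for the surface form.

(1) Final Obstruent Devoicing: [vufihod] → [vufihot]
(2) Syncope: [vufihot] → [vufhot]

[vufhot]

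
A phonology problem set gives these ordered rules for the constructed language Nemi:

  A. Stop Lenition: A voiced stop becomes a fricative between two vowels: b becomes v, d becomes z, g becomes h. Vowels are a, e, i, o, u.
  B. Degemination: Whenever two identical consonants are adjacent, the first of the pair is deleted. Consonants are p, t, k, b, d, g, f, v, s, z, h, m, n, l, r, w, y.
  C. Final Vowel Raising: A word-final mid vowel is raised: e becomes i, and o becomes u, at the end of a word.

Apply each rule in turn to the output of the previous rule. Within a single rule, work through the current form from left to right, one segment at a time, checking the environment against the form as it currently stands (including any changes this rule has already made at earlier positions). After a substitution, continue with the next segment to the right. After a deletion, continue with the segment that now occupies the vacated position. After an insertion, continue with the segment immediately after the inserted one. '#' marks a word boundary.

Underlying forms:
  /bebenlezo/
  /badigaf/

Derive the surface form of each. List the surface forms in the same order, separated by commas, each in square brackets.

[bevenlezu], [bazihaf]

/bebenlezo/:
  A Stop Lenition: [bebenlezo] → [bevenlezo]
  B Degemination: no change — [bevenlezo]
  C Final Vowel Raising: [bevenlezo] → [bevenlezu]
/badigaf/:
  A Stop Lenition: [badigaf] → [bazihaf]
  B Degemination: no change — [bazihaf]
  C Final Vowel Raising: no change — [bazihaf]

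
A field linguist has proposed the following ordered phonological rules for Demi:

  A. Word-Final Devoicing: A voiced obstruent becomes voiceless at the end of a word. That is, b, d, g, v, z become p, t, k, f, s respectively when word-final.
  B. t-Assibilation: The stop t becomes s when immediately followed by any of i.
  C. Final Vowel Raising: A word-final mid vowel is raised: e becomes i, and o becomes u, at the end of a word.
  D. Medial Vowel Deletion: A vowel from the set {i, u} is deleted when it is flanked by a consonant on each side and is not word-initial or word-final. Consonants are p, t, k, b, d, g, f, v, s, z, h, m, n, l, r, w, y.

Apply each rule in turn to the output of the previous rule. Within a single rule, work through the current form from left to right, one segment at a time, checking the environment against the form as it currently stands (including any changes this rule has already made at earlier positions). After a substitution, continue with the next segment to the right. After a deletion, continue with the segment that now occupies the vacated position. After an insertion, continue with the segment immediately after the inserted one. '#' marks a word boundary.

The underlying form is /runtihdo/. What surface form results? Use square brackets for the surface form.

[rnshdu]

A Word-Final Devoicing: no change — [runtihdo]
B t-Assibilation: [runtihdo] → [runsihdo]
C Final Vowel Raising: [runsihdo] → [runsihdu]
D Medial Vowel Deletion: [runsihdu] → [rnshdu]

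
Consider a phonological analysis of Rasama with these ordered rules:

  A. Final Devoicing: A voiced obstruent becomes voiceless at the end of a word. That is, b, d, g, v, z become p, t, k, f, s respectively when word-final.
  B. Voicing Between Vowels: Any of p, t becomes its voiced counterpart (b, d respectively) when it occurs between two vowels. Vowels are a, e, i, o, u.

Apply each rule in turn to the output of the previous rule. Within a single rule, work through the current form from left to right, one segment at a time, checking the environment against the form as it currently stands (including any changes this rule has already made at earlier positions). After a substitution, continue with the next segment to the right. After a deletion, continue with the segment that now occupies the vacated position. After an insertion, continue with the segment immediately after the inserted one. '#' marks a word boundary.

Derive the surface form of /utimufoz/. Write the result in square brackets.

[udimufos]

A Final Devoicing: [utimufoz] → [utimufos]
B Voicing Between Vowels: [utimufos] → [udimufos]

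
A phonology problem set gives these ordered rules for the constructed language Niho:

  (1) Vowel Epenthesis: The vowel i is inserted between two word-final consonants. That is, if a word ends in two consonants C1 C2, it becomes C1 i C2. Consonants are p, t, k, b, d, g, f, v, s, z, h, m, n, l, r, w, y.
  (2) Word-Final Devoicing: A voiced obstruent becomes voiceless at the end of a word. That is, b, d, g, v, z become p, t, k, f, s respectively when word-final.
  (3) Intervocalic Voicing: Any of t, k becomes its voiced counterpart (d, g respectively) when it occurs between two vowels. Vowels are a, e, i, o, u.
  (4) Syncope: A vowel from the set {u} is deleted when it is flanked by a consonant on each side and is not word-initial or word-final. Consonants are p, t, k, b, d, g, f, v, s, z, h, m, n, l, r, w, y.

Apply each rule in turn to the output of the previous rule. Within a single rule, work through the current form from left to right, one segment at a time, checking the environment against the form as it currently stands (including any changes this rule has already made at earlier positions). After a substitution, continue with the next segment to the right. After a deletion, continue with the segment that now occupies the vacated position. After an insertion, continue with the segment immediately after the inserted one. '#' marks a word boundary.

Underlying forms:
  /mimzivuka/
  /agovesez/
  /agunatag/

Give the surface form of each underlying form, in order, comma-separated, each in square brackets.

[mimzivga], [agoveses], [agnadak]

/mimzivuka/:
  (1) Vowel Epenthesis: no change — [mimzivuka]
  (2) Word-Final Devoicing: no change — [mimzivuka]
  (3) Intervocalic Voicing: [mimzivuka] → [mimzivuga]
  (4) Syncope: [mimzivuga] → [mimzivga]
/agovesez/:
  (1) Vowel Epenthesis: no change — [agovesez]
  (2) Word-Final Devoicing: [agovesez] → [agoveses]
  (3) Intervocalic Voicing: no change — [agoveses]
  (4) Syncope: no change — [agoveses]
/agunatag/:
  (1) Vowel Epenthesis: no change — [agunatag]
  (2) Word-Final Devoicing: [agunatag] → [agunatak]
  (3) Intervocalic Voicing: [agunatak] → [agunadak]
  (4) Syncope: [agunadak] → [agnadak]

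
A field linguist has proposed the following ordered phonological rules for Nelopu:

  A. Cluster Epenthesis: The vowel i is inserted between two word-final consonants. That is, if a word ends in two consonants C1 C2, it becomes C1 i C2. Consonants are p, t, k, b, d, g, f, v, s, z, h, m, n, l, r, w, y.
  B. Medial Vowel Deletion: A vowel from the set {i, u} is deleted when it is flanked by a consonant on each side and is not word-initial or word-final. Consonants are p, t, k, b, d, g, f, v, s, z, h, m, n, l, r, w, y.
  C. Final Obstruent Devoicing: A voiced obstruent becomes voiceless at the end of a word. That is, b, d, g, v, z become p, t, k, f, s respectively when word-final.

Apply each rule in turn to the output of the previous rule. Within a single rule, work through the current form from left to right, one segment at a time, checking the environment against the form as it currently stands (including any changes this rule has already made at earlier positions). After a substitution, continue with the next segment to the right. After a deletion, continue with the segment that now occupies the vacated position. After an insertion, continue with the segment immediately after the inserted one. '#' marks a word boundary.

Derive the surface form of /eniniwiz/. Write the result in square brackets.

[ennws]

A Cluster Epenthesis: no change — [eniniwiz]
B Medial Vowel Deletion: [eniniwiz] → [ennwz]
C Final Obstruent Devoicing: [ennwz] → [ennws]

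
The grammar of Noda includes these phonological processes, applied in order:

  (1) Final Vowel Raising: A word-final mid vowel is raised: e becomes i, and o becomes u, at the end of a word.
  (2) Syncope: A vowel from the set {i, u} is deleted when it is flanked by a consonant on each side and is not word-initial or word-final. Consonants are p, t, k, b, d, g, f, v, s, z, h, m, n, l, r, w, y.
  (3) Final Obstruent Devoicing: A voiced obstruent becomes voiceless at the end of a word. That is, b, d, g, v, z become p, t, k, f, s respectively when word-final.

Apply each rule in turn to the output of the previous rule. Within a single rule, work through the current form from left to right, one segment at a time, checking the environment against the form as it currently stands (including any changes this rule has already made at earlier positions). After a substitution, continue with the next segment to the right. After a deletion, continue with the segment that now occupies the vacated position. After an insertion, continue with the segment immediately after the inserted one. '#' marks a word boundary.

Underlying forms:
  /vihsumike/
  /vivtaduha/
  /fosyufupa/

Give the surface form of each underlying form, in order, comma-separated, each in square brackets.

[vhsmki], [vvtadha], [fosyfpa]

/vihsumike/:
  (1) Final Vowel Raising: [vihsumike] → [vihsumiki]
  (2) Syncope: [vihsumiki] → [vhsmki]
  (3) Final Obstruent Devoicing: no change — [vhsmki]
/vivtaduha/:
  (1) Final Vowel Raising: no change — [vivtaduha]
  (2) Syncope: [vivtaduha] → [vvtadha]
  (3) Final Obstruent Devoicing: no change — [vvtadha]
/fosyufupa/:
  (1) Final Vowel Raising: no change — [fosyufupa]
  (2) Syncope: [fosyufupa] → [fosyfpa]
  (3) Final Obstruent Devoicing: no change — [fosyfpa]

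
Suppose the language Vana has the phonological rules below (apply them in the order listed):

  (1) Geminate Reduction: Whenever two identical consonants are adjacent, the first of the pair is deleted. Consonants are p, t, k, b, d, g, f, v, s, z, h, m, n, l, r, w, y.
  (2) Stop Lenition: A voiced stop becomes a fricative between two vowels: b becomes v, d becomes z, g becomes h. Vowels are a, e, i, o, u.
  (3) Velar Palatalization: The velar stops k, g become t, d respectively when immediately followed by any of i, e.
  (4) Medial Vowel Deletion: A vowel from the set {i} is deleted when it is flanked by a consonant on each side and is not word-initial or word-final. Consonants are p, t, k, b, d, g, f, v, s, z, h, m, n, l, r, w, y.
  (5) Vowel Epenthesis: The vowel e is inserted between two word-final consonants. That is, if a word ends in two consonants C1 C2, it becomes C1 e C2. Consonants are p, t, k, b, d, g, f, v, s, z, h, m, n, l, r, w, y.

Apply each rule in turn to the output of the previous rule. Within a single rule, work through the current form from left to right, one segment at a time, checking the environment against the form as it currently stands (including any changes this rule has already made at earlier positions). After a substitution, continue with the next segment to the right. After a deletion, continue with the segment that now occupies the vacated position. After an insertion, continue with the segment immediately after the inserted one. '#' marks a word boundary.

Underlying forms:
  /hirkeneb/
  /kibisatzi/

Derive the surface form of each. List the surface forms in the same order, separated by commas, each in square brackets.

/hirkeneb/:
  (1) Geminate Reduction: no change — [hirkeneb]
  (2) Stop Lenition: no change — [hirkeneb]
  (3) Velar Palatalization: [hirkeneb] → [hirteneb]
  (4) Medial Vowel Deletion: [hirteneb] → [hrteneb]
  (5) Vowel Epenthesis: no change — [hrteneb]
/kibisatzi/:
  (1) Geminate Reduction: no change — [kibisatzi]
  (2) Stop Lenition: [kibisatzi] → [kivisatzi]
  (3) Velar Palatalization: [kivisatzi] → [tivisatzi]
  (4) Medial Vowel Deletion: [tivisatzi] → [tvsatzi]
  (5) Vowel Epenthesis: no change — [tvsatzi]

[hrteneb], [tvsatzi]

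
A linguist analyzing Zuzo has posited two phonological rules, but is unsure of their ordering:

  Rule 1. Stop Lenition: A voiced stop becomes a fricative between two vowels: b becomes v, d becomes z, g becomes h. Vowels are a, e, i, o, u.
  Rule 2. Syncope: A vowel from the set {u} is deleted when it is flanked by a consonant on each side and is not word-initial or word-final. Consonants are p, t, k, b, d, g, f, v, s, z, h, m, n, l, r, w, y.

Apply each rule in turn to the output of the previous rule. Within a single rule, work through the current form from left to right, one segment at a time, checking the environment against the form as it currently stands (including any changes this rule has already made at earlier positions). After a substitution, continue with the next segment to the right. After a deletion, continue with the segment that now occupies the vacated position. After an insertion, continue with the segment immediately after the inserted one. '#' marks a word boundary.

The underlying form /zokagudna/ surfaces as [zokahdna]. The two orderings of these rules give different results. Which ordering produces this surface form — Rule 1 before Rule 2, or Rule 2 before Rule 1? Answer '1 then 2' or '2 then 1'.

1 then 2

Order 1 then 2:
  1 Stop Lenition: [zokagudna] → [zokahudna]
  2 Syncope: [zokahudna] → [zokahdna]
  result: [zokahdna]
Order 2 then 1:
  2 Syncope: [zokagudna] → [zokagdna]
  1 Stop Lenition: no change — [zokagdna]
  result: [zokagdna]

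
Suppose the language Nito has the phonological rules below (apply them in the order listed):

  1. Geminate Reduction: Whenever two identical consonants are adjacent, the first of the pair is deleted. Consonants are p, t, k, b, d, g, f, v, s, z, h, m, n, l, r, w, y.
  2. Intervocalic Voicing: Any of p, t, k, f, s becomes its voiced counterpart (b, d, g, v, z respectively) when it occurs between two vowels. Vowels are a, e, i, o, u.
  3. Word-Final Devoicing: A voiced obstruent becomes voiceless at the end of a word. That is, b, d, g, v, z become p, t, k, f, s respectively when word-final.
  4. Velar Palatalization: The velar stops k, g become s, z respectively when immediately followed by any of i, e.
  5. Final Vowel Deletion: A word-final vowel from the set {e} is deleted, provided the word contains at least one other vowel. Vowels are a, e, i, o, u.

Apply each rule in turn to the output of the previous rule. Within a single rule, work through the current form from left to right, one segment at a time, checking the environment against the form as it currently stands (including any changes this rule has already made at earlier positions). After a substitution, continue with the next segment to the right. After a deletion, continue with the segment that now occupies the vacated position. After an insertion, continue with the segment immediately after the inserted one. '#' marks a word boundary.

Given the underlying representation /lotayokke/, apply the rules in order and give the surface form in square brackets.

1 Geminate Reduction: [lotayokke] → [lotayoke]
2 Intervocalic Voicing: [lotayoke] → [lodayoge]
3 Word-Final Devoicing: no change — [lodayoge]
4 Velar Palatalization: [lodayoge] → [lodayoze]
5 Final Vowel Deletion: [lodayoze] → [lodayoz]

[lodayoz]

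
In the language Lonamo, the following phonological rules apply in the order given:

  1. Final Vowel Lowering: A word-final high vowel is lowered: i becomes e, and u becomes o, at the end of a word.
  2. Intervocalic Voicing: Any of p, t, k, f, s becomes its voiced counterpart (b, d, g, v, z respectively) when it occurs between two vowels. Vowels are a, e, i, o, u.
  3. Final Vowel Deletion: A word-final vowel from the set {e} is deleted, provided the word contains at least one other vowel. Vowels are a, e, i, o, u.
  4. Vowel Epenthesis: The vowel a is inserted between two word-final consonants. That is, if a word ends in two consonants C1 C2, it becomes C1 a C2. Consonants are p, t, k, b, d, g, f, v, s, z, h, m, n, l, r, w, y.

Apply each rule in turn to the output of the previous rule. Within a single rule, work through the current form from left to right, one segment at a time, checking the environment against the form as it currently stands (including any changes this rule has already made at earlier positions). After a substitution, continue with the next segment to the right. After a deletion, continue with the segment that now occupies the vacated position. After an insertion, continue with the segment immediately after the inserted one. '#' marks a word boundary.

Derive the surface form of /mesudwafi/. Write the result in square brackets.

1 Final Vowel Lowering: [mesudwafi] → [mesudwafe]
2 Intervocalic Voicing: [mesudwafe] → [mezudwave]
3 Final Vowel Deletion: [mezudwave] → [mezudwav]
4 Vowel Epenthesis: no change — [mezudwav]

[mezudwav]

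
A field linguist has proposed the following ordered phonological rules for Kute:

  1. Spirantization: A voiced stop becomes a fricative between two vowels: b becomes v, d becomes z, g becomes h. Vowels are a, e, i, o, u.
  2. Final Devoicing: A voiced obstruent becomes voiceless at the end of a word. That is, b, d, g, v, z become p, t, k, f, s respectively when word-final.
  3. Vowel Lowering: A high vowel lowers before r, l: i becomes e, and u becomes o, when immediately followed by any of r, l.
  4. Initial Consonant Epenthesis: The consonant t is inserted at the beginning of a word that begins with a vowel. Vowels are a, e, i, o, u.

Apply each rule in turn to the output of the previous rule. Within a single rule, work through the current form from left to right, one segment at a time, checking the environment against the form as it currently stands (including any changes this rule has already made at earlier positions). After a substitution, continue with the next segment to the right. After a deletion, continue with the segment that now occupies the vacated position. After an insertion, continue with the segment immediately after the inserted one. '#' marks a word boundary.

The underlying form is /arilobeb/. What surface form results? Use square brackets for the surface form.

1 Spirantization: [arilobeb] → [ariloveb]
2 Final Devoicing: [ariloveb] → [arilovep]
3 Vowel Lowering: [arilovep] → [arelovep]
4 Initial Consonant Epenthesis: [arelovep] → [tarelovep]

[tarelovep]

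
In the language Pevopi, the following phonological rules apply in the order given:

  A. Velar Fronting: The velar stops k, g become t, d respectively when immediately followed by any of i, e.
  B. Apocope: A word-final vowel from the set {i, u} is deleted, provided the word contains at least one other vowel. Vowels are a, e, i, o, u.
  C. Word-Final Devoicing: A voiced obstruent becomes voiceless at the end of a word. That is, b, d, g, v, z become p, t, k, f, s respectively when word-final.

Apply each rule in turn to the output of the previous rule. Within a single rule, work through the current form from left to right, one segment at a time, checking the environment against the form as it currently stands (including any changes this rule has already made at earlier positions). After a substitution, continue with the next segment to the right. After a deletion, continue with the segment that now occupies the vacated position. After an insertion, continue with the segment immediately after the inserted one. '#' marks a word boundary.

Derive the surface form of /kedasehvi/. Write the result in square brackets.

[tedasehf]

A Velar Fronting: [kedasehvi] → [tedasehvi]
B Apocope: [tedasehvi] → [tedasehv]
C Word-Final Devoicing: [tedasehv] → [tedasehf]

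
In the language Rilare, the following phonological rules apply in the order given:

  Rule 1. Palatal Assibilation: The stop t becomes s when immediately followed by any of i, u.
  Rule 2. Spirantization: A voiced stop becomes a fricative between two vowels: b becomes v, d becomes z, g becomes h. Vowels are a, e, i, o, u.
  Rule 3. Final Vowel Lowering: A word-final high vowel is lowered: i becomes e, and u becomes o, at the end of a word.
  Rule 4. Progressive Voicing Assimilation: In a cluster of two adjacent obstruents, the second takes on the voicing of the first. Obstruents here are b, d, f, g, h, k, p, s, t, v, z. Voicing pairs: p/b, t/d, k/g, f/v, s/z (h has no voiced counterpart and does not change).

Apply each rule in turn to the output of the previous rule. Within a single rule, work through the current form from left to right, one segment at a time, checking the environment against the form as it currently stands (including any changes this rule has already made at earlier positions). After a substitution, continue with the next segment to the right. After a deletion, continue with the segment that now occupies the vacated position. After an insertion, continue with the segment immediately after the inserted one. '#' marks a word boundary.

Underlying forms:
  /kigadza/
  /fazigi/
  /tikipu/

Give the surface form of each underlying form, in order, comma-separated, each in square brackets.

/kigadza/:
  Rule 1 Palatal Assibilation: no change — [kigadza]
  Rule 2 Spirantization: [kigadza] → [kihadza]
  Rule 3 Final Vowel Lowering: no change — [kihadza]
  Rule 4 Progressive Voicing Assimilation: no change — [kihadza]
/fazigi/:
  Rule 1 Palatal Assibilation: no change — [fazigi]
  Rule 2 Spirantization: [fazigi] → [fazihi]
  Rule 3 Final Vowel Lowering: [fazihi] → [fazihe]
  Rule 4 Progressive Voicing Assimilation: no change — [fazihe]
/tikipu/:
  Rule 1 Palatal Assibilation: [tikipu] → [sikipu]
  Rule 2 Spirantization: no change — [sikipu]
  Rule 3 Final Vowel Lowering: [sikipu] → [sikipo]
  Rule 4 Progressive Voicing Assimilation: no change — [sikipo]

[kihadza], [fazihe], [sikipo]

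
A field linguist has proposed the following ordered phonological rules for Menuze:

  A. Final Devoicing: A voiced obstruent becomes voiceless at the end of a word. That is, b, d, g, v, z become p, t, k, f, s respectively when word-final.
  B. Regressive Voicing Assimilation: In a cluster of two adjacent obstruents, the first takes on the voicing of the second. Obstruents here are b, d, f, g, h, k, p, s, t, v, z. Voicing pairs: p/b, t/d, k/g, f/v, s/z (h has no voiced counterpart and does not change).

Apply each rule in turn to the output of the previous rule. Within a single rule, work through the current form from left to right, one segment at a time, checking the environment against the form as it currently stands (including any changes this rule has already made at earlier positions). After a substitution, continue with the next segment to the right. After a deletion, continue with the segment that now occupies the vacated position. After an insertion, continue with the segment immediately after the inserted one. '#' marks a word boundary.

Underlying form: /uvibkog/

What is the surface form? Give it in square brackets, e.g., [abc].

A Final Devoicing: [uvibkog] → [uvibkok]
B Regressive Voicing Assimilation: [uvibkok] → [uvipkok]

[uvipkok]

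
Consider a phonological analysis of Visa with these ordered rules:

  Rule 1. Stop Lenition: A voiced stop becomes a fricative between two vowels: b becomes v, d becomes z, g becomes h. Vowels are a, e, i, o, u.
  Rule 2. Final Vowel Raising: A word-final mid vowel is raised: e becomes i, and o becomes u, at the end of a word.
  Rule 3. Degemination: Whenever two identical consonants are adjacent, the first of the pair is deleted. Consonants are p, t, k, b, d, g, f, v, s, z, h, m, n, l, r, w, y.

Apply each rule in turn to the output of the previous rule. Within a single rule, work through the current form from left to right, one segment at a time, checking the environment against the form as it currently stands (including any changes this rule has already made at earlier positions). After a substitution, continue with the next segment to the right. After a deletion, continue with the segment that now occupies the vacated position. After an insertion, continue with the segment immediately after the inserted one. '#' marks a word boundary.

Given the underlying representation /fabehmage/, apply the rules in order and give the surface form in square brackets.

Rule 1 Stop Lenition: [fabehmage] → [favehmahe]
Rule 2 Final Vowel Raising: [favehmahe] → [favehmahi]
Rule 3 Degemination: no change — [favehmahi]

[favehmahi]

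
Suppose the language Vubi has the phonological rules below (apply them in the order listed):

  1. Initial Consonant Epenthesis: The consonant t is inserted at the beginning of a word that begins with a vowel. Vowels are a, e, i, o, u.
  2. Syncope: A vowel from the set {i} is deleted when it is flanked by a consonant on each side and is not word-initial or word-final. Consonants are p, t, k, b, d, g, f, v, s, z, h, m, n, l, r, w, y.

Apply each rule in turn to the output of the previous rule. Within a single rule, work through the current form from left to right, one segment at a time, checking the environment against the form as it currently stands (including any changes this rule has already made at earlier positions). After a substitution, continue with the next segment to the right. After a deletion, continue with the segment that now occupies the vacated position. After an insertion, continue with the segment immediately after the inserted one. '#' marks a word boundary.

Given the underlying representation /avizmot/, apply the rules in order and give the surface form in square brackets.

[tavzmot]

1 Initial Consonant Epenthesis: [avizmot] → [tavizmot]
2 Syncope: [tavizmot] → [tavzmot]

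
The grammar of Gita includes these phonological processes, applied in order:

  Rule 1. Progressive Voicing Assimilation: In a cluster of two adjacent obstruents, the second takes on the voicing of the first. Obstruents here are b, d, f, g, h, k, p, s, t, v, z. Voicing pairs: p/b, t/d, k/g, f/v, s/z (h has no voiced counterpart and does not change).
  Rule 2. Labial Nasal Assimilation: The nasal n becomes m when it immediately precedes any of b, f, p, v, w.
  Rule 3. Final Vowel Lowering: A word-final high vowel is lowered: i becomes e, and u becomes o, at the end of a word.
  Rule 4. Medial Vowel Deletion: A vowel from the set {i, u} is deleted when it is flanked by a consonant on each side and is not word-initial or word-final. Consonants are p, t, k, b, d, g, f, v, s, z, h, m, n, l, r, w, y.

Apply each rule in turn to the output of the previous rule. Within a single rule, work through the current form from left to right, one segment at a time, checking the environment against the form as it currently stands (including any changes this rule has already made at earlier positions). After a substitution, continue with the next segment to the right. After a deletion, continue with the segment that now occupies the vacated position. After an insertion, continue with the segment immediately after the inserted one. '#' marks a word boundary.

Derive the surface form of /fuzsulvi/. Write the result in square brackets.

Rule 1 Progressive Voicing Assimilation: [fuzsulvi] → [fuzzulvi]
Rule 2 Labial Nasal Assimilation: no change — [fuzzulvi]
Rule 3 Final Vowel Lowering: [fuzzulvi] → [fuzzulve]
Rule 4 Medial Vowel Deletion: [fuzzulve] → [fzzlve]

[fzzlve]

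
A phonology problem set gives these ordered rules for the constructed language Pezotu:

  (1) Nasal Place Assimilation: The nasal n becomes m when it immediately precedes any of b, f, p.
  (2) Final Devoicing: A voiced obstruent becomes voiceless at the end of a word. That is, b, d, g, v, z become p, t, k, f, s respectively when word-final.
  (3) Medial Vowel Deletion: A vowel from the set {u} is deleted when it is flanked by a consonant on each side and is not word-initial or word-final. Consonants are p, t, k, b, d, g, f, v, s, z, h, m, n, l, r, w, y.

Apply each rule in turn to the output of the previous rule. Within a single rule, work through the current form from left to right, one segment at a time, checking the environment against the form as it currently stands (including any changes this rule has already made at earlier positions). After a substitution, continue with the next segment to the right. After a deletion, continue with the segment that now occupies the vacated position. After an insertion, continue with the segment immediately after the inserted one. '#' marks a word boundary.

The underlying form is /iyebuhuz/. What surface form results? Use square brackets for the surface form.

[iyebhs]

(1) Nasal Place Assimilation: no change — [iyebuhuz]
(2) Final Devoicing: [iyebuhuz] → [iyebuhus]
(3) Medial Vowel Deletion: [iyebuhus] → [iyebhs]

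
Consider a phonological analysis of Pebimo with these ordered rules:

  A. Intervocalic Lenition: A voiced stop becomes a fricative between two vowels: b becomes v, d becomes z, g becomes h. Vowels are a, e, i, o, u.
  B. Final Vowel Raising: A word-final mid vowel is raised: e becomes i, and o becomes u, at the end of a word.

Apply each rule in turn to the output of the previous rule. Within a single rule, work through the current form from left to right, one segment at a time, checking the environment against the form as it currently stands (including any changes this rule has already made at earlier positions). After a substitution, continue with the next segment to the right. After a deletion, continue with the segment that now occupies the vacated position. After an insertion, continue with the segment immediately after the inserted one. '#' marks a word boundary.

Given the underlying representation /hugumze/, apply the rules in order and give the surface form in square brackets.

A Intervocalic Lenition: [hugumze] → [huhumze]
B Final Vowel Raising: [huhumze] → [huhumzi]

[huhumzi]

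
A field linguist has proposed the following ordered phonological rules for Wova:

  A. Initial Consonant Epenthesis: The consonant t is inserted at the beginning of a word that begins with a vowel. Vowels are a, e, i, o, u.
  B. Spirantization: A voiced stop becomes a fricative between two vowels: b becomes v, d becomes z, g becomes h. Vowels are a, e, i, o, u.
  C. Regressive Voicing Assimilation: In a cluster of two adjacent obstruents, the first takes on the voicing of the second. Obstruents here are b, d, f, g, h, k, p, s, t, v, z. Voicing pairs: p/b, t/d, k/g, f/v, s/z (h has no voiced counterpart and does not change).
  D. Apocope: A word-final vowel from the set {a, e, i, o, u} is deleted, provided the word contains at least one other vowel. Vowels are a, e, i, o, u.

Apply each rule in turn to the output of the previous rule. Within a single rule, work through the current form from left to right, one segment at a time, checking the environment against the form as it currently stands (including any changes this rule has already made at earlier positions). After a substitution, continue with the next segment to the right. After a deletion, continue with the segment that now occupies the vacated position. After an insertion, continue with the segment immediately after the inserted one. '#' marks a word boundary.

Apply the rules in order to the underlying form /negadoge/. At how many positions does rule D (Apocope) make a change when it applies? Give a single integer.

A Initial Consonant Epenthesis: no change — [negadoge]
B Spirantization: [negadoge] → [nehazohe]
C Regressive Voicing Assimilation: no change — [nehazohe]
D Apocope: [nehazohe] → [nehazoh]
Rule D changed 1 position(s).

1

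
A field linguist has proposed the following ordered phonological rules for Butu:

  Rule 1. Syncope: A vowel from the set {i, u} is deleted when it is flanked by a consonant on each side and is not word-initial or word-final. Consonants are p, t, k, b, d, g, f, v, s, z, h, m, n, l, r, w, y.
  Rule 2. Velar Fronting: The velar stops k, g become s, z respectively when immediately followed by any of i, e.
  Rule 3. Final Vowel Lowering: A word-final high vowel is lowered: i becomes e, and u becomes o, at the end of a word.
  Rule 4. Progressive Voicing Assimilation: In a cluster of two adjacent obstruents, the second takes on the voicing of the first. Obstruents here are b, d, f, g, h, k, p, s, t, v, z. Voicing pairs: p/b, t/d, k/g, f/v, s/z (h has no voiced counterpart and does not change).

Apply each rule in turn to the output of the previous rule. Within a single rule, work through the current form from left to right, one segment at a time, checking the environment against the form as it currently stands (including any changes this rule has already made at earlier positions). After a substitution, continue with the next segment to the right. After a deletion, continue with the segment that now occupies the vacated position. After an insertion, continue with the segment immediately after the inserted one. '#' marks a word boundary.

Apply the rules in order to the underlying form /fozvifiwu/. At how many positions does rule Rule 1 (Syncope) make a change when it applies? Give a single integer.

2

Rule 1 Syncope: [fozvifiwu] → [fozvfwu]
Rule 2 Velar Fronting: no change — [fozvfwu]
Rule 3 Final Vowel Lowering: [fozvfwu] → [fozvfwo]
Rule 4 Progressive Voicing Assimilation: [fozvfwo] → [fozvvwo]
Rule Rule 1 changed 2 position(s).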